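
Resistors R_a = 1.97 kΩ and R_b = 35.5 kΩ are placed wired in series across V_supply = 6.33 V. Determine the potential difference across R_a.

V ≈ 0.333 V

ΣR = 1.97 + 35.5 = 37.47 kΩ.
V = V_supply · R/ΣR = 6.33 × 0.05258 = 0.3328 V.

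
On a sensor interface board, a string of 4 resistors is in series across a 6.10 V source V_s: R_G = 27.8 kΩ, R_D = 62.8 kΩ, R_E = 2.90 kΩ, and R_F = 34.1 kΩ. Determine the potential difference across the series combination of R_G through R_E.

Total series resistance ΣR = 27.8 + 62.8 + 2.90 + 34.1 = 127.6 kΩ.
R_{R_G..R_E} = 27.8 + 62.8 + 2.90 = 93.50 kΩ.
Voltage divider: V = V_s · (93.50 / 127.6) = 6.10 × 0.7328 = 4.470 V.

V ≈ 4.47 V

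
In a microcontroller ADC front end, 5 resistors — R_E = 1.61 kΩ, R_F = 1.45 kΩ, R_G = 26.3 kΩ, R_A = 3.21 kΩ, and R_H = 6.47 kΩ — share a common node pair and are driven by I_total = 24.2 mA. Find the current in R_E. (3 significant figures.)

Conductances: ΣG = 1/1.61 + 1/1.45 + 1/26.3 + 1/3.21 + 1/6.47 = 1.815 (1/kΩ).
By the current-divider rule, I = I_total · G_k/ΣG = 24.2 × 0.3422 = 8.282 mA.

I ≈ 8.28 mA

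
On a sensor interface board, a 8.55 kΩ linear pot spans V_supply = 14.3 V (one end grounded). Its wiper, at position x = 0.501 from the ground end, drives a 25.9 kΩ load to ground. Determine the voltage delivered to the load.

The pot divides into 4.266 kΩ above the wiper and 4.284 kΩ below.
R_L loads the lower segment: effective lower R = 3.676 kΩ.
Loaded-divider output: V_out = 14.3 × 0.4628 = 6.618 V.
(Unloaded: V_out = x·V_supply = 7.16 V.)

V_out ≈ 6.62 V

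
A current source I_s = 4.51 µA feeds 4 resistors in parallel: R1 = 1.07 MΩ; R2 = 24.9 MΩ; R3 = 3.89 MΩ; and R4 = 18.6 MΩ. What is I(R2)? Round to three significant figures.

ΣG = 1/1.07 + 1/24.9 + 1/3.89 + 1/18.6 = 1.286.
R2 takes the fraction G_k/ΣG = 0.04016/1.286 = 0.03124, so I = 4.51 × 0.03124 = 0.1409 µA.

I ≈ 0.141 µA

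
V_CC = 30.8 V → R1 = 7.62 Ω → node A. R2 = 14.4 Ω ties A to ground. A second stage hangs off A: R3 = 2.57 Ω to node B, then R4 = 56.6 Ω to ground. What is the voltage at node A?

V_A ≈ 18.6 V

The second stage (R3 + R4 = 59.17 Ω) loads node A in parallel with R2.
R2 ‖ (R3+R4) = 11.58 Ω.
So V_A = 30.8 × 0.6032 = 18.58 V.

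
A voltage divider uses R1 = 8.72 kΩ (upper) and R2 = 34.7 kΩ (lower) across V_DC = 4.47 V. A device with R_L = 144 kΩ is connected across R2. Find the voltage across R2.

R2 ‖ R_L = (34.7 × 144)/(34.7 + 144) = 27.96 kΩ.
Then V_out = V_DC · R2'/(R1 + R2') = 4.47 × 27.96/36.68 = 3.407 V.

V_out ≈ 3.41 V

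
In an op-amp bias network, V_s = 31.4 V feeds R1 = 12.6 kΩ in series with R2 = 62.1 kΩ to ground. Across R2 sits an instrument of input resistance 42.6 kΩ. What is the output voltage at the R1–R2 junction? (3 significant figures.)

V_out ≈ 21.0 V

First combine the lower leg with the load: R2 ‖ R_L = 25.27 kΩ.
Voltage divider with the loaded lower leg: V_out = 31.4 × 25.27/(12.6 + 25.27) = 31.4 × 0.6673 = 20.95 V.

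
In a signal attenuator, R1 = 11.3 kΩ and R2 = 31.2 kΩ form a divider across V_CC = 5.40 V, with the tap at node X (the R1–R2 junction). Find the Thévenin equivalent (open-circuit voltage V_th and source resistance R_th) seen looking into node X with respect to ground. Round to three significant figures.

V_th is the unloaded tap voltage: V_CC · R2/(R1+R2) = 5.40 × 0.7341 = 3.964 V.
Looking into X with the source shorted: R_th = R1·R2/(R1+R2) = 11.30 × 31.2/42.50 = 8.296 kΩ.

V_th ≈ 3.96 V, R_th ≈ 8.30 kΩ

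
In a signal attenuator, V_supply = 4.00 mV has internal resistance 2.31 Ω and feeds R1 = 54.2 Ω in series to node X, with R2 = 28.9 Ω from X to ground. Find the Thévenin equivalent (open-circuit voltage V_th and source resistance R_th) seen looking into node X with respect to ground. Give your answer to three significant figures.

V_th ≈ 1.35 mV, R_th ≈ 19.1 Ω

R1' = 2.31 + 54.2 = 56.51 Ω (source resistance + R1).
With X open, the divider is unloaded: V_th = 4.00 × 28.9/85.41 = 1.353 mV.
With V_supply suppressed (replaced by a short), R_th = R1' ‖ R2 = (56.51 × 28.9)/(56.51 + 28.9) = 19.12 Ω.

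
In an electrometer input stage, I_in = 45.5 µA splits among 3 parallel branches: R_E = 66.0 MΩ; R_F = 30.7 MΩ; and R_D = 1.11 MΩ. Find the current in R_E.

Conductances: ΣG = 1/66.0 + 1/30.7 + 1/1.11 = 0.9486 (1/MΩ).
By the current-divider rule, I = I_in · G_k/ΣG = 45.5 × 0.01597 = 0.7267 µA.

I ≈ 0.727 µA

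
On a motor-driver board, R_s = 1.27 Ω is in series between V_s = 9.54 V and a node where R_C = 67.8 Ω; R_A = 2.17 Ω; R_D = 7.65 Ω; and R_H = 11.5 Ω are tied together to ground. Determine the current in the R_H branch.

Equivalent of the parallel group: R_p = 1.442 Ω.
Node voltage V_A = V_s · R_p/(R_s + R_p) = 9.54 × 0.5318 = 5.073 V.
I(R_H) = V_A / R_H = 5.073/11.5 = 0.4412 A.
(Check via current divider: I_total = 3.517 A; share G_k/ΣG = 0.1254 → same result.)

I ≈ 0.441 A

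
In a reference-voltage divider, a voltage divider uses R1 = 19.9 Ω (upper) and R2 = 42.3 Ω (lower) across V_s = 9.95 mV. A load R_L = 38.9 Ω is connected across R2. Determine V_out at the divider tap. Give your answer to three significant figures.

First combine the lower leg with the load: R2 ‖ R_L = 20.26 Ω.
Then V_out = V_s · R2'/(R1 + R2') = 9.95 × 20.26/40.16 = 5.020 mV.

V_out ≈ 5.02 mV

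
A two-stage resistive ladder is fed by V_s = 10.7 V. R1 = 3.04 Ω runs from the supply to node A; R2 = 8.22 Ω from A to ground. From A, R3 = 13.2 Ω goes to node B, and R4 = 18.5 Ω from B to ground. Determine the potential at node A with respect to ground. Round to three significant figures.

Looking into the second stage from A: R3 + R4 = 31.70 Ω appears in parallel with R2.
Effective lower resistance at A: R2 ‖ 31.70 = 6.527 Ω.
First divider: V_A = V_s · 6.527/(3.04 + 6.527) = 7.300 V.

V_A ≈ 7.30 V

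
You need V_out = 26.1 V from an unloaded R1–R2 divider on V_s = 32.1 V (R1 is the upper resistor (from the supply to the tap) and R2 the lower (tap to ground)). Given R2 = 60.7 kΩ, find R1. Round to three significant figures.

The divider ratio is R2/(R1+R2) = 26.1/32.1 = 0.8131.
So R1 = R2 · (V_s/V_out − 1) = 60.7 × (32.1/26.1 − 1) = 60.7 × 0.2299 = 13.95 kΩ.

R1 ≈ 14.0 kΩ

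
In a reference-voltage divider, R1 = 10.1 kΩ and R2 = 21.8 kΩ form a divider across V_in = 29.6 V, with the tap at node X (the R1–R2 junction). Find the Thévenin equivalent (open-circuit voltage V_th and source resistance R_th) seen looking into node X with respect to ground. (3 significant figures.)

V_th ≈ 20.2 V, R_th ≈ 6.90 kΩ

With X open, the divider is unloaded: V_th = 29.6 × 21.8/31.90 = 20.23 V.
With V_in suppressed (replaced by a short), R_th = R1 ‖ R2 = (10.10 × 21.8)/(10.10 + 21.8) = 6.902 kΩ.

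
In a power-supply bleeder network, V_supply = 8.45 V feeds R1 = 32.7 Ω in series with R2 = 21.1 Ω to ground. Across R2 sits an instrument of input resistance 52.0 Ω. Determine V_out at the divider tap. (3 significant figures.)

The load sits in parallel with R2, giving an effective lower resistance R2' = R2·R_L/(R2+R_L) = 15.01 Ω.
Voltage divider with the loaded lower leg: V_out = 8.45 × 15.01/(32.7 + 15.01) = 8.45 × 0.3146 = 2.658 V.

V_out ≈ 2.66 V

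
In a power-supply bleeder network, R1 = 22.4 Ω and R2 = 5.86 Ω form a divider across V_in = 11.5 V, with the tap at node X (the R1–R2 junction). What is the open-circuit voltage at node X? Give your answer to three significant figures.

V_th ≈ 2.38 V

With X open, the divider is unloaded: V_th = 11.5 × 5.86/28.26 = 2.385 V.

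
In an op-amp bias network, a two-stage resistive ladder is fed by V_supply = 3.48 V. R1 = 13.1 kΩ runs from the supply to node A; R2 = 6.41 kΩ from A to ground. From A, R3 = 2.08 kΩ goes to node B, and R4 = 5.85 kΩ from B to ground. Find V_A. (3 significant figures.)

V_A ≈ 0.741 V

Looking into the second stage from A: R3 + R4 = 7.930 kΩ appears in parallel with R2.
Effective lower resistance at A: R2 ‖ 7.930 = 3.545 kΩ.
First divider: V_A = V_supply · 3.545/(13.1 + 3.545) = 0.7411 V.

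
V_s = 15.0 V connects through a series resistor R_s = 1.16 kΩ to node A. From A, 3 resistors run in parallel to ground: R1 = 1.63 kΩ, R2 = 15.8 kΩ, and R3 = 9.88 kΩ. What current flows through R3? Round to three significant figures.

I ≈ 0.798 mA

Parallel bank: R_p = 1/(1/1.63 + 1/15.8 + 1/9.88) = 1.285 kΩ.
Node voltage V_A = V_s · R_p/(R_s + R_p) = 15.0 × 0.5256 = 7.884 V.
Branch current I = V_A/R3 = 7.884/9.88 = 0.7980 mA.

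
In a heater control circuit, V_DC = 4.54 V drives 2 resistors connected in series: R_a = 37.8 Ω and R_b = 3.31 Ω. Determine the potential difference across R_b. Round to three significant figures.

V ≈ 0.366 V

Series total: ΣR = 37.8 + 3.31 = 41.11 Ω.
By the voltage-divider rule, V = 4.54 × 3.310/41.11 = 0.3655 V.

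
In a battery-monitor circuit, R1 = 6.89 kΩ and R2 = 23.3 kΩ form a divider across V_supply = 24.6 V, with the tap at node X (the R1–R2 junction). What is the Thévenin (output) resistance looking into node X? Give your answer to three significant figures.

R_th ≈ 5.32 kΩ

Looking into X with the source shorted: R_th = R1·R2/(R1+R2) = 6.890 × 23.3/30.19 = 5.318 kΩ.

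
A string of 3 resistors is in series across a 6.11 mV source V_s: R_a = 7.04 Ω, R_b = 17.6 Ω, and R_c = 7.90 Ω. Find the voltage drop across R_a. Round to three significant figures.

ΣR = 7.04 + 17.6 + 7.90 = 32.54 Ω.
Voltage divider: V = V_s · (7.040 / 32.54) = 6.11 × 0.2163 = 1.322 mV.

V ≈ 1.32 mV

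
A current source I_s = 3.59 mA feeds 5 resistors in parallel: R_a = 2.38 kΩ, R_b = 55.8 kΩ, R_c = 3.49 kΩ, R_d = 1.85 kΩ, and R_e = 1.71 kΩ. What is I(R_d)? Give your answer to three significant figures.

I ≈ 1.05 mA

Conductances: ΣG = 1/2.38 + 1/55.8 + 1/3.49 + 1/1.85 + 1/1.71 = 1.850 (1/kΩ).
By the current-divider rule, I = I_s · G_k/ΣG = 3.59 × 0.2922 = 1.049 mA.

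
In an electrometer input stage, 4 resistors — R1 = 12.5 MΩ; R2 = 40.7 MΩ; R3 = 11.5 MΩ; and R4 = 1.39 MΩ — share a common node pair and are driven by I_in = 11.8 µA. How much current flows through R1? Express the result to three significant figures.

I ≈ 1.04 µA

Conductances: ΣG = 1/12.5 + 1/40.7 + 1/11.5 + 1/1.39 = 0.9110 (1/MΩ).
R1 takes the fraction G_k/ΣG = 0.08000/0.9110 = 0.08782, so I = 11.8 × 0.08782 = 1.036 µA.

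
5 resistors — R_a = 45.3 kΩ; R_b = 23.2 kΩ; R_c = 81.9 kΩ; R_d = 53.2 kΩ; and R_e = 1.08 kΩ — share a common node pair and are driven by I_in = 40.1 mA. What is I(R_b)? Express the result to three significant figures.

I ≈ 1.69 mA

ΣG = 1/45.3 + 1/23.2 + 1/81.9 + 1/53.2 + 1/1.08 = 1.022.
R_b takes the fraction G_k/ΣG = 0.04310/1.022 = 0.04217, so I = 40.1 × 0.04217 = 1.691 mA.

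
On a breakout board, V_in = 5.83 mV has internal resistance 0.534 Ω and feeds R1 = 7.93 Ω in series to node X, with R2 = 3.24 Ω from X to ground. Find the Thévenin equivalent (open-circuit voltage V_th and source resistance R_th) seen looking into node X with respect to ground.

V_th ≈ 1.61 mV, R_th ≈ 2.34 Ω

R1' = 0.534 + 7.93 = 8.464 Ω (source resistance + R1).
With X open, the divider is unloaded: V_th = 5.83 × 3.24/11.70 = 1.614 mV.
Zeroing V_in shorts the top of R1' to ground, so R_th = R1' ‖ R2 = 2.343 Ω.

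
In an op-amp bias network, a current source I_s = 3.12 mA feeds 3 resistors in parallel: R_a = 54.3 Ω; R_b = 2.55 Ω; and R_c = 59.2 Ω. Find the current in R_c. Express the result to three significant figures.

Conductances: ΣG = 1/54.3 + 1/2.55 + 1/59.2 = 0.4275 (1/Ω).
R_c takes the fraction G_k/ΣG = 0.01689/0.4275 = 0.03952, so I = 3.12 × 0.03952 = 0.1233 mA.

I ≈ 0.123 mA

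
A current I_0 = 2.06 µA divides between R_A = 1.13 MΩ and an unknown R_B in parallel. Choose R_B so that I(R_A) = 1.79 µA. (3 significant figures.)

R_B ≈ 7.49 MΩ

Two-branch current divider: I_A = I_0 · R_B/(R_A + R_B).
With f = 0.8689, R_B = R_A · f/(1−f) = 1.13 × 6.630 = 7.491 MΩ.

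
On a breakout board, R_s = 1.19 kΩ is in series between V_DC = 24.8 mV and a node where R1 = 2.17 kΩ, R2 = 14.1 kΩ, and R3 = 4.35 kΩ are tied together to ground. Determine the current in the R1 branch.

Equivalent of the parallel group: R_p = 1.313 kΩ.
Node voltage V_A = V_DC · R_p/(R_s + R_p) = 24.8 × 0.5246 = 13.01 mV.
I(R1) = V_A / R1 = 13.01/2.17 = 5.995 µA.

I ≈ 6.00 µA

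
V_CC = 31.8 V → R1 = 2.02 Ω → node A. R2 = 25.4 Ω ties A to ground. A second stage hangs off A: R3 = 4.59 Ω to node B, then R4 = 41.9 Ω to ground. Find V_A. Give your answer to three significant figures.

Looking into the second stage from A: R3 + R4 = 46.49 Ω appears in parallel with R2.
R2 ‖ (R3+R4) = 16.43 Ω.
So V_A = 31.8 × 0.8905 = 28.32 V.

V_A ≈ 28.3 V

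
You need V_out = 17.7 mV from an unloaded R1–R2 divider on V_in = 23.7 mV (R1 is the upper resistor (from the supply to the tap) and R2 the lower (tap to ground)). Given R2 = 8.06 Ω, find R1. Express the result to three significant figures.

R1 ≈ 2.73 Ω

The divider ratio is R2/(R1+R2) = 17.7/23.7 = 0.7468.
R1 = R2·(1/k − 1) = 8.06 × 0.3390 = 2.732 Ω.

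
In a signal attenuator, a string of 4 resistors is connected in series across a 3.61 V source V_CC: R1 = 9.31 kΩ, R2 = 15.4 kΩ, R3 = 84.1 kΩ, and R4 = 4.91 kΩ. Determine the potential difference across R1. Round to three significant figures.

Total series resistance ΣR = 9.31 + 15.4 + 84.1 + 4.91 = 113.7 kΩ.
By the voltage-divider rule, V = 3.61 × 9.310/113.7 = 0.2955 V.

V ≈ 0.296 V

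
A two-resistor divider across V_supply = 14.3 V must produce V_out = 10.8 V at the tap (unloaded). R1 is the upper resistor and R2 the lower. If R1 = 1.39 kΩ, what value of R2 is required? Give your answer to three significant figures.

R2 ≈ 4.29 kΩ

The divider ratio is R2/(R1+R2) = 10.8/14.3 = 0.7552.
R2 = R1 · 0.7552/(1 − 0.7552) = 4.289 kΩ.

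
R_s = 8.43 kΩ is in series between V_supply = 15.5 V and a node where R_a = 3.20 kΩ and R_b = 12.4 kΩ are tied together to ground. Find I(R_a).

I ≈ 1.12 mA

Combine the parallel branches: R_p = (1/3.20 + 1/12.4)⁻¹ = 2.544 kΩ.
V_A = 15.5 × 2.544/10.97 = 3.593 V.
Branch current I = V_A/R_a = 3.593/3.20 = 1.123 mA.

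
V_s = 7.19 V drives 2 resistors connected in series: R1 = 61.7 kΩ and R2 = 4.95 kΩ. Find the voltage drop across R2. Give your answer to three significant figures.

V ≈ 0.534 V

ΣR = 61.7 + 4.95 = 66.65 kΩ.
V = V_s · R/ΣR = 7.19 × 0.07427 = 0.5340 V.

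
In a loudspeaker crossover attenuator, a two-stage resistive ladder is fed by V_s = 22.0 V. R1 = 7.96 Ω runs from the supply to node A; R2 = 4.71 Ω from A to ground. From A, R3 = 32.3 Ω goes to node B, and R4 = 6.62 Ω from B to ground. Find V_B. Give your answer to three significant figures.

Node A sees R2 in parallel with the series input of stage 2, R3 + R4 = 38.92 Ω.
Effective lower resistance at A: R2 ‖ 38.92 = 4.202 Ω.
V_A = 22.0 × 4.202/(7.96 + 4.202) = 7.601 V.
Then the unloaded second divider: V_B = V_A × R4/(R3+R4) = 7.601 × 0.1701 = 1.293 V.

V_B ≈ 1.29 V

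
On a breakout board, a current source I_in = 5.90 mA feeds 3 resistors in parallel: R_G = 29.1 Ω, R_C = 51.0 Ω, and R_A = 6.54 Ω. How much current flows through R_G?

Total conductance ΣG = 1/29.1 + 1/51.0 + 1/6.54 = 0.2069 (units of 1/Ω).
By the current-divider rule, I = I_in · G_k/ΣG = 5.90 × 0.1661 = 0.9800 mA.

I ≈ 0.980 mA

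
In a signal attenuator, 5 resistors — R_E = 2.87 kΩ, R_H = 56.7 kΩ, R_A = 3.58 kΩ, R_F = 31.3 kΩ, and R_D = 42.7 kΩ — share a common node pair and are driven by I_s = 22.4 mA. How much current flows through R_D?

ΣG = 1/2.87 + 1/56.7 + 1/3.58 + 1/31.3 + 1/42.7 = 0.7008.
By the current-divider rule, I = I_s · G_k/ΣG = 22.4 × 0.03342 = 0.7486 mA.

I ≈ 0.749 mA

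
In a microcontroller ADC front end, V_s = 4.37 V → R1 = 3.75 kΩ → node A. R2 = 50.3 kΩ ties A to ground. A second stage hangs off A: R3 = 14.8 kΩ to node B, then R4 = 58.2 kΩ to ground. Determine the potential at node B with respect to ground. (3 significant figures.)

V_B ≈ 3.09 V

Node A sees R2 in parallel with the series input of stage 2, R3 + R4 = 73.00 kΩ.
R2 ‖ (R3+R4) = 29.78 kΩ.
So V_A = 4.37 × 0.8882 = 3.881 V.
V_B = V_A × 0.7973 = 3.094 V.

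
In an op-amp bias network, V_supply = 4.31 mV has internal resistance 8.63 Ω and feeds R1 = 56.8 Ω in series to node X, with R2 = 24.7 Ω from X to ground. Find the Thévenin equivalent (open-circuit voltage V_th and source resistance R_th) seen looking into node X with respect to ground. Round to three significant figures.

R1' = 8.63 + 56.8 = 65.43 Ω (source resistance + R1).
With X open, the divider is unloaded: V_th = 4.31 × 24.7/90.13 = 1.181 mV.
Zeroing V_supply shorts the top of R1' to ground, so R_th = R1' ‖ R2 = 17.93 Ω.

V_th ≈ 1.18 mV, R_th ≈ 17.9 Ω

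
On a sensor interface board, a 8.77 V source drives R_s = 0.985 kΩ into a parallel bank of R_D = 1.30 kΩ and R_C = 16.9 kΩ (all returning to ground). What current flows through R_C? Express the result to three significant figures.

Equivalent of the parallel group: R_p = 1.207 kΩ.
V_A by voltage divider: V_A = 8.77 × 1.207/(0.985 + 1.207) = 4.829 V.
Branch current I = V_A/R_C = 4.829/16.9 = 0.2858 mA.

I ≈ 0.286 mA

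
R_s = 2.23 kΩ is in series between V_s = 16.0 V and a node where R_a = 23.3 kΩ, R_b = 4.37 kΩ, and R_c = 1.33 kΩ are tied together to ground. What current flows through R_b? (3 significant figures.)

Combine the parallel branches: R_p = (1/23.3 + 1/4.37 + 1/1.33)⁻¹ = 0.9769 kΩ.
V_A by voltage divider: V_A = 16.0 × 0.9769/(2.23 + 0.9769) = 4.874 V.
I(R_b) = V_A / R_b = 4.874/4.37 = 1.115 mA.

I ≈ 1.12 mA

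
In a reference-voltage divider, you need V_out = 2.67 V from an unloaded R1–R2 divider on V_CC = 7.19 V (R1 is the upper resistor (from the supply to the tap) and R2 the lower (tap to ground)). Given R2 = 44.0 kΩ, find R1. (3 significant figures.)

Required fraction k = V_out/V_CC = 0.3713.
R1 = R2·(1/k − 1) = 44.0 × 1.693 = 74.49 kΩ.

R1 ≈ 74.5 kΩ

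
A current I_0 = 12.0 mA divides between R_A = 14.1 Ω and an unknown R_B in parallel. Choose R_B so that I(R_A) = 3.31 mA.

R_B ≈ 5.37 Ω

The fraction through R_A equals R_B/(R_A+R_B).
With f = 0.2758, R_B = R_A · f/(1−f) = 14.1 × 0.3809 = 5.371 Ω.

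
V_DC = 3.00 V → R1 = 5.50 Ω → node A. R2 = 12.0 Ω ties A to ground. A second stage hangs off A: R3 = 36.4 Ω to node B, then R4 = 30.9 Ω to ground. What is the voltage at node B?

V_B ≈ 0.894 V

Looking into the second stage from A: R3 + R4 = 67.30 Ω appears in parallel with R2.
Effective lower resistance at A: R2 ‖ 67.30 = 10.18 Ω.
So V_A = 3.00 × 0.6493 = 1.948 V.
Stage 2 is unloaded, so V_B = V_A · R4/(R3+R4) = 1.948 × 30.9/67.30 = 0.8944 V.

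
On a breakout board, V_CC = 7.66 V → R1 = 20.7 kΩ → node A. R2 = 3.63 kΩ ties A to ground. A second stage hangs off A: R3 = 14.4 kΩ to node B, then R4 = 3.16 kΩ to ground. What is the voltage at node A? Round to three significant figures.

The second stage (R3 + R4 = 17.56 kΩ) loads node A in parallel with R2.
Effective lower resistance at A: R2 ‖ 17.56 = 3.008 kΩ.
V_A = 7.66 × 3.008/(20.7 + 3.008) = 0.9719 V.

V_A ≈ 0.972 V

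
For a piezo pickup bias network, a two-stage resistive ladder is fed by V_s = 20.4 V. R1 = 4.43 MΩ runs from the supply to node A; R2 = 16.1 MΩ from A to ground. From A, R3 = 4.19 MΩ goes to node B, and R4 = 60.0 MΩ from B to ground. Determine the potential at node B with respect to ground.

Looking into the second stage from A: R3 + R4 = 64.19 MΩ appears in parallel with R2.
Effective lower resistance at A: R2 ‖ 64.19 = 12.87 MΩ.
First divider: V_A = V_s · 12.87/(4.43 + 12.87) = 15.18 V.
Stage 2 is unloaded, so V_B = V_A · R4/(R3+R4) = 15.18 × 60.0/64.19 = 14.19 V.

V_B ≈ 14.2 V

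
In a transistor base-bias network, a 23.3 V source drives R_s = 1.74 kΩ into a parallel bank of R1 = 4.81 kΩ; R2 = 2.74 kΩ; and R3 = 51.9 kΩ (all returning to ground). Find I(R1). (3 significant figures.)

I ≈ 2.39 mA

Combine the parallel branches: R_p = (1/4.81 + 1/2.74 + 1/51.9)⁻¹ = 1.689 kΩ.
V_A by voltage divider: V_A = 23.3 × 1.689/(1.74 + 1.689) = 11.48 V.
Branch current I = V_A/R1 = 11.48/4.81 = 2.386 mA.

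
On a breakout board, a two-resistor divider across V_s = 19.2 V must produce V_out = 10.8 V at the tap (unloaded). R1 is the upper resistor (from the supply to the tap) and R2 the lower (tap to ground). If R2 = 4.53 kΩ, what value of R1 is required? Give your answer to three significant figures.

R1 ≈ 3.52 kΩ

Required fraction k = V_out/V_s = 0.5625.
Rearranging, R1 = R2·(1−k)/k = 4.53 × 0.7778 = 3.523 kΩ.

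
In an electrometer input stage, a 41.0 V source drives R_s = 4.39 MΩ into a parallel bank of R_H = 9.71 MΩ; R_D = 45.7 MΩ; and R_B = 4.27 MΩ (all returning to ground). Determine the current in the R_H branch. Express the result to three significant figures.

I ≈ 1.64 µA

Combine the parallel branches: R_p = (1/9.71 + 1/45.7 + 1/4.27)⁻¹ = 2.785 MΩ.
V_A = 41.0 × 2.785/7.175 = 15.91 V.
I(R_H) = V_A / R_H = 15.91/9.71 = 1.639 µA.
(Check via current divider: I_total = 5.714 µA; share G_k/ΣG = 0.2868 → same result.)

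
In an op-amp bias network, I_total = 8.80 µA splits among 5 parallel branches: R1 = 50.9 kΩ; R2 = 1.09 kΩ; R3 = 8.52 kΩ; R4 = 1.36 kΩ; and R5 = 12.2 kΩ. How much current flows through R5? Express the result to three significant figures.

Total conductance ΣG = 1/50.9 + 1/1.09 + 1/8.52 + 1/1.36 + 1/12.2 = 1.872 (units of 1/kΩ).
R5 takes the fraction G_k/ΣG = 0.08197/1.872 = 0.04379, so I = 8.80 × 0.04379 = 0.3854 µA.

I ≈ 0.385 µA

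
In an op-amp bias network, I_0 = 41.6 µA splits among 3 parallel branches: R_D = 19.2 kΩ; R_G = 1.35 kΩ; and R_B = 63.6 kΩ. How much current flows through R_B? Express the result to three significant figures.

I ≈ 0.809 µA

ΣG = 1/19.2 + 1/1.35 + 1/63.6 = 0.8085.
R_B takes the fraction G_k/ΣG = 0.01572/0.8085 = 0.01945, so I = 41.6 × 0.01945 = 0.8090 µA.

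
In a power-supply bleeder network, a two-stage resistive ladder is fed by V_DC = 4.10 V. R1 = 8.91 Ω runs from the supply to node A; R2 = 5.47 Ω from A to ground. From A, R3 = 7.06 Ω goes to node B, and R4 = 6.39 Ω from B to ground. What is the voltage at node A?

V_A ≈ 1.25 V

Node A sees R2 in parallel with the series input of stage 2, R3 + R4 = 13.45 Ω.
Effective lower resistance at A: R2 ‖ 13.45 = 3.889 Ω.
So V_A = 4.10 × 0.3038 = 1.246 V.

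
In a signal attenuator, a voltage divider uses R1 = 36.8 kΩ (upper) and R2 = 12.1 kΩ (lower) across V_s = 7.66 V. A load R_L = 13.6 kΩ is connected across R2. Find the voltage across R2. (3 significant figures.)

The load sits in parallel with R2, giving an effective lower resistance R2' = R2·R_L/(R2+R_L) = 6.403 kΩ.
Now apply the divider: V_out = 7.66 × 0.1482 = 1.135 V.
(Unloaded it would be 1.90 V; the load pulls it down.)

V_out ≈ 1.14 V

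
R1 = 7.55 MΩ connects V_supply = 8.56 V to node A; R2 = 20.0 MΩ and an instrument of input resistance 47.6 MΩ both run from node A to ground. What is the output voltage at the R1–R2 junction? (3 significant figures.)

V_out ≈ 5.57 V

First combine the lower leg with the load: R2 ‖ R_L = 14.08 MΩ.
Voltage divider with the loaded lower leg: V_out = 8.56 × 14.08/(7.55 + 14.08) = 8.56 × 0.6510 = 5.573 V.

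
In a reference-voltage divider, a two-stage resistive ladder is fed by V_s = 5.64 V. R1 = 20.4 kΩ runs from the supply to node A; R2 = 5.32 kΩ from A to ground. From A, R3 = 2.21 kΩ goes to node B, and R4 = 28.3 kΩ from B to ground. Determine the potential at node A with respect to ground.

The second stage (R3 + R4 = 30.51 kΩ) loads node A in parallel with R2.
Effective lower resistance at A: R2 ‖ 30.51 = 4.530 kΩ.
So V_A = 5.64 × 0.1817 = 1.025 V.

V_A ≈ 1.02 V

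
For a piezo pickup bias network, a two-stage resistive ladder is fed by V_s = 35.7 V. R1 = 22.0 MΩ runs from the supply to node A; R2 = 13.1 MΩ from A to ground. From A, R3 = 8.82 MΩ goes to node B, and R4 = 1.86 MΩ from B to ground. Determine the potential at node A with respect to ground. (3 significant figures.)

V_A ≈ 7.53 V

Node A sees R2 in parallel with the series input of stage 2, R3 + R4 = 10.68 MΩ.
Effective lower resistance at A: R2 ‖ 10.68 = 5.883 MΩ.
So V_A = 35.7 × 0.2110 = 7.533 V.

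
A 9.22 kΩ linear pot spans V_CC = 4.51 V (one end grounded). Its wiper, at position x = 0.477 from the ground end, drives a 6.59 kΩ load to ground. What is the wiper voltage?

V_out ≈ 1.59 V

Lower segment x·R_p = 4.398 kΩ; upper segment (1−x)·R_p = 4.822 kΩ.
(x·R_p) ‖ R_L = 2.638 kΩ.
Loaded-divider output: V_out = 4.51 × 0.3536 = 1.595 V.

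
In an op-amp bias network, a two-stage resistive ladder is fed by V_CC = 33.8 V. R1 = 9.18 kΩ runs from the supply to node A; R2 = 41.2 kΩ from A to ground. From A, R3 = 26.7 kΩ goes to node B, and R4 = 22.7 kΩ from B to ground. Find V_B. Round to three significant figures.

V_B ≈ 11.0 V

Node A sees R2 in parallel with the series input of stage 2, R3 + R4 = 49.40 kΩ.
Effective lower resistance at A: R2 ‖ 49.40 = 22.46 kΩ.
So V_A = 33.8 × 0.7099 = 23.99 V.
Stage 2 is unloaded, so V_B = V_A · R4/(R3+R4) = 23.99 × 22.7/49.40 = 11.03 V.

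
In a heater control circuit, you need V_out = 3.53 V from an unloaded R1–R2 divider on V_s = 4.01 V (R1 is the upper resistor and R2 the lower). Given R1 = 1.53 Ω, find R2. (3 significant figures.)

V_out/V_s = R2/(R1+R2) = 0.8803.
So R2 = R1 · V_out/(V_s − V_out) = 1.53 × 3.53/(4.01 − 3.53) = 1.53 × 7.354 = 11.25 Ω.

R2 ≈ 11.3 Ω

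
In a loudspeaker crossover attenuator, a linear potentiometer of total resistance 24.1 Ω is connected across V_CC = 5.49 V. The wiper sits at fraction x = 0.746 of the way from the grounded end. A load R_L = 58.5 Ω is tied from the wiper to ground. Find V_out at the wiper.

Split the track: R_lower = x·R_p = 17.98 Ω, R_upper = (1−x)·R_p = 6.121 Ω.
(x·R_p) ‖ R_L = 13.75 Ω.
Loaded-divider output: V_out = 5.49 × 0.6920 = 3.799 V.
(Unloaded: V_out = x·V_CC = 4.10 V.)

V_out ≈ 3.80 V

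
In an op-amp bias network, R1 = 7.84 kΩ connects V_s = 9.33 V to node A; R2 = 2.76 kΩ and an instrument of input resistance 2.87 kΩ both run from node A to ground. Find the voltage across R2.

V_out ≈ 1.42 V

First combine the lower leg with the load: R2 ‖ R_L = 1.407 kΩ.
Now apply the divider: V_out = 9.33 × 0.1522 = 1.420 V.
(Unloaded it would be 2.43 V; the load pulls it down.)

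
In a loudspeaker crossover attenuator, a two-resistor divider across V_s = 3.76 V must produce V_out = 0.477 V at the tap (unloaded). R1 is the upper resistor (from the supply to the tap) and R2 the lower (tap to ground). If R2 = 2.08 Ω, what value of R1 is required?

V_out/V_s = R2/(R1+R2) = 0.1269.
Rearranging, R1 = R2·(1−k)/k = 2.08 × 6.883 = 14.32 Ω.

R1 ≈ 14.3 Ω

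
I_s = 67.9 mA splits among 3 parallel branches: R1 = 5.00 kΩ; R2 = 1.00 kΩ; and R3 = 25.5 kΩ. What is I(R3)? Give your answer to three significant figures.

I ≈ 2.15 mA

Total conductance ΣG = 1/5.00 + 1/1.00 + 1/25.5 = 1.239 (units of 1/kΩ).
Current divider: I(R3) = I_s · G_k/ΣG = 67.9 × (0.03922/1.239) = 67.9 × 0.03165 = 2.149 mA.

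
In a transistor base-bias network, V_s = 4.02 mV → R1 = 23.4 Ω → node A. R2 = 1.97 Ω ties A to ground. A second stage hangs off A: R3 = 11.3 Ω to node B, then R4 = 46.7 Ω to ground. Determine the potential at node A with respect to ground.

Node A sees R2 in parallel with the series input of stage 2, R3 + R4 = 58.00 Ω.
Effective lower resistance at A: R2 ‖ 58.00 = 1.905 Ω.
First divider: V_A = V_s · 1.905/(23.4 + 1.905) = 0.3027 mV.

V_A ≈ 0.303 mV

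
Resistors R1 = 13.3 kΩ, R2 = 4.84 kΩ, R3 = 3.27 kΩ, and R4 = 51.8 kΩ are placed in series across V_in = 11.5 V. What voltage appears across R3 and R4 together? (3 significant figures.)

ΣR = 13.3 + 4.84 + 3.27 + 51.8 = 73.21 kΩ.
R_{R3..R4} = 3.27 + 51.8 = 55.07 kΩ.
V = V_in · R/ΣR = 11.5 × 0.7522 = 8.651 V.

V ≈ 8.65 V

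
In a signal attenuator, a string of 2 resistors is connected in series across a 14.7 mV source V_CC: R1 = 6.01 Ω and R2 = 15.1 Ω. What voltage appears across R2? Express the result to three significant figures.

Total series resistance ΣR = 6.01 + 15.1 = 21.11 Ω.
By the voltage-divider rule, V = 14.7 × 15.10/21.11 = 10.51 mV.

V ≈ 10.5 mV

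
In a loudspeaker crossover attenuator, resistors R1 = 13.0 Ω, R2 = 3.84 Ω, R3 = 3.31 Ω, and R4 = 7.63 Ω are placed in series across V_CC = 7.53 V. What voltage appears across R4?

V ≈ 2.07 V

ΣR = 13.0 + 3.84 + 3.31 + 7.63 = 27.78 Ω.
Voltage divider: V = V_CC · (7.630 / 27.78) = 7.53 × 0.2747 = 2.068 V.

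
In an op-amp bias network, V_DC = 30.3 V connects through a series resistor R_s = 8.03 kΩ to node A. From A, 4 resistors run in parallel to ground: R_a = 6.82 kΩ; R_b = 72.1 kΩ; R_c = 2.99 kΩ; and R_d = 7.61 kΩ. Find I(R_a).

Equivalent of the parallel group: R_p = 1.597 kΩ.
V_A by voltage divider: V_A = 30.3 × 1.597/(8.03 + 1.597) = 5.025 V.
I(R_a) = V_A / R_a = 5.025/6.82 = 0.7368 mA.

I ≈ 0.737 mA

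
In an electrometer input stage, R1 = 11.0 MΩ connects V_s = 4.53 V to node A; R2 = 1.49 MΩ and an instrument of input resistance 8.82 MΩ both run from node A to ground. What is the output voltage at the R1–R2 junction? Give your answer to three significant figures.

R2 ‖ R_L = (1.49 × 8.82)/(1.49 + 8.82) = 1.275 MΩ.
Then V_out = V_s · R2'/(R1 + R2') = 4.53 × 1.275/12.27 = 0.4704 V.

V_out ≈ 0.470 V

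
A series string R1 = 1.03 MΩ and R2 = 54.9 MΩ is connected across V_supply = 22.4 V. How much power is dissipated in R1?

Series current I = V_supply/ΣR = 22.4/55.93 = 0.4005 µA.
P = I²R = 0.1604 × 1.03 = 0.1652 µW.

P ≈ 0.165 µW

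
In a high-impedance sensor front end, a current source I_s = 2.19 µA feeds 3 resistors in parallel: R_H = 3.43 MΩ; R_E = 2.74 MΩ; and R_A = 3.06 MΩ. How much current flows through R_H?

I ≈ 0.649 µA

Total conductance ΣG = 1/3.43 + 1/2.74 + 1/3.06 = 0.9833 (units of 1/MΩ).
By the current-divider rule, I = I_s · G_k/ΣG = 2.19 × 0.2965 = 0.6493 µA.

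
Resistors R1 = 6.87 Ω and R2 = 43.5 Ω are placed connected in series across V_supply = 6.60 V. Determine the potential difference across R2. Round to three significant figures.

ΣR = 6.87 + 43.5 = 50.37 Ω.
V = V_supply · R/ΣR = 6.60 × 0.8636 = 5.700 V.

V ≈ 5.70 V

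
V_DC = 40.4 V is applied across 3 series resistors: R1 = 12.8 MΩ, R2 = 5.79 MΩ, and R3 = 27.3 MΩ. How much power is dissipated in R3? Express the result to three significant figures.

The common current is I = 40.4/45.89 = 0.8804 µA.
P = I²R = 0.7750 × 27.3 = 21.16 µW.

P ≈ 21.2 µW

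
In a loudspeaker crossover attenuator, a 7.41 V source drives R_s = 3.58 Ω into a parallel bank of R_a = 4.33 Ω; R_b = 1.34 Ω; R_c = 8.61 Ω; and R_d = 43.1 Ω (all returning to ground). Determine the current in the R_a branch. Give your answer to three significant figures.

Parallel bank: R_p = 1/(1/4.33 + 1/1.34 + 1/8.61 + 1/43.1) = 0.8956 Ω.
V_A by voltage divider: V_A = 7.41 × 0.8956/(3.58 + 0.8956) = 1.483 V.
I(R_a) = V_A / R_a = 1.483/4.33 = 0.3424 A.
(Check via current divider: I_total = 1.656 A; share G_k/ΣG = 0.2068 → same result.)

I ≈ 0.342 A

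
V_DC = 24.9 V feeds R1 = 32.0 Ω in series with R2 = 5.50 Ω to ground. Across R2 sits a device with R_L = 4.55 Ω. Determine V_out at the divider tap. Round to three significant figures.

First combine the lower leg with the load: R2 ‖ R_L = 2.490 Ω.
Now apply the divider: V_out = 24.9 × 0.07220 = 1.798 V.

V_out ≈ 1.80 V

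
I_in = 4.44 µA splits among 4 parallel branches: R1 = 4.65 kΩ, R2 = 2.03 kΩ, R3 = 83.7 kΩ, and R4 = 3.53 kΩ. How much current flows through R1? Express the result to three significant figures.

I ≈ 0.952 µA

ΣG = 1/4.65 + 1/2.03 + 1/83.7 + 1/3.53 = 1.003.
By the current-divider rule, I = I_in · G_k/ΣG = 4.44 × 0.2144 = 0.9521 µA.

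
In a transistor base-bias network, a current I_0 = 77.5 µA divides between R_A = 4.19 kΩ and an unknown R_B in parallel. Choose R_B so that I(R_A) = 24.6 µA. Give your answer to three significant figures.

Two-branch current divider: I_A = I_0 · R_B/(R_A + R_B).
24.6/77.5 = R_B/(R_A + R_B) → R_B = R_A · (0.3174)/(1 − 0.3174) = 4.19 × 0.4650 = 1.948 kΩ.

R_B ≈ 1.95 kΩ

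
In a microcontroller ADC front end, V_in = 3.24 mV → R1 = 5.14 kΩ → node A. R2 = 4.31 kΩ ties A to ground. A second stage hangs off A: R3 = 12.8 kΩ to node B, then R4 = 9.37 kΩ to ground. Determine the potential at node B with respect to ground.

Node A sees R2 in parallel with the series input of stage 2, R3 + R4 = 22.17 kΩ.
R2 ‖ (R3+R4) = 3.608 kΩ.
First divider: V_A = V_in · 3.608/(5.14 + 3.608) = 1.336 mV.
Then the unloaded second divider: V_B = V_A × R4/(R3+R4) = 1.336 × 0.4226 = 0.5648 mV.

V_B ≈ 0.565 mV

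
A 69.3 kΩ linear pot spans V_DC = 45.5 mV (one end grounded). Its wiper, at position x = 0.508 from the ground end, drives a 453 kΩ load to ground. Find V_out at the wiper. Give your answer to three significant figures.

V_out ≈ 22.3 mV

Lower segment x·R_p = 35.20 kΩ; upper segment (1−x)·R_p = 34.10 kΩ.
R_L loads the lower segment: effective lower R = 32.67 kΩ.
V_out = 45.5 × 32.67/(34.10 + 32.67) = 22.26 mV.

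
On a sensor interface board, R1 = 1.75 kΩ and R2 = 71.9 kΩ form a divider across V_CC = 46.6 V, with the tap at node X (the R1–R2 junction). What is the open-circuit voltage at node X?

V_th ≈ 45.5 V

V_th is the unloaded tap voltage: V_CC · R2/(R1+R2) = 46.6 × 0.9762 = 45.49 V.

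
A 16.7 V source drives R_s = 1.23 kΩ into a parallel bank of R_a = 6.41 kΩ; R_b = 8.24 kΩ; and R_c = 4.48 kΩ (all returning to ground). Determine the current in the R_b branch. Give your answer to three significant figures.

I ≈ 1.25 mA

Combine the parallel branches: R_p = (1/6.41 + 1/8.24 + 1/4.48)⁻¹ = 1.998 kΩ.
V_A by voltage divider: V_A = 16.7 × 1.998/(1.23 + 1.998) = 10.34 V.
Branch current I = V_A/R_b = 10.34/8.24 = 1.254 mA.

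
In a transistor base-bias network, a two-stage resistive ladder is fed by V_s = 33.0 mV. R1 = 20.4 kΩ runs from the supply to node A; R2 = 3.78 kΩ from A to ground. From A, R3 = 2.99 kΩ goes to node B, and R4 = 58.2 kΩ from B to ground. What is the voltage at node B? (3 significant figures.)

The second stage (R3 + R4 = 61.19 kΩ) loads node A in parallel with R2.
Effective lower resistance at A: R2 ‖ 61.19 = 3.560 kΩ.
V_A = 33.0 × 3.560/(20.4 + 3.560) = 4.903 mV.
V_B = V_A × 0.9511 = 4.664 mV.

V_B ≈ 4.66 mV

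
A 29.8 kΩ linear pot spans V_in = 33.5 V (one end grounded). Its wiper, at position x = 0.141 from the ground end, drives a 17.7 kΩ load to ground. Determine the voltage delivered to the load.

The pot divides into 25.60 kΩ above the wiper and 4.202 kΩ below.
(x·R_p) ‖ R_L = 3.396 kΩ.
Loaded-divider output: V_out = 33.5 × 0.1171 = 3.923 V.

V_out ≈ 3.92 V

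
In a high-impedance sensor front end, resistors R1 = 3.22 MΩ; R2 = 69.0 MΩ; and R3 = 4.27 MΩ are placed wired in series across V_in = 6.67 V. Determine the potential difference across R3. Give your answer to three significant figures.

V ≈ 0.372 V

Total series resistance ΣR = 3.22 + 69.0 + 4.27 = 76.49 MΩ.
V = V_in · R/ΣR = 6.67 × 0.05582 = 0.3723 V.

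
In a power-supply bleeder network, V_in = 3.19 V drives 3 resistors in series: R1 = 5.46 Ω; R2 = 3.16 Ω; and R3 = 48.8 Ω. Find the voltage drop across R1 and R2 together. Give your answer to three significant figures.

ΣR = 5.46 + 3.16 + 48.8 = 57.42 Ω.
R_{R1..R2} = 5.46 + 3.16 = 8.620 Ω.
V = V_in · R/ΣR = 3.19 × 0.1501 = 0.4789 V.

V ≈ 0.479 V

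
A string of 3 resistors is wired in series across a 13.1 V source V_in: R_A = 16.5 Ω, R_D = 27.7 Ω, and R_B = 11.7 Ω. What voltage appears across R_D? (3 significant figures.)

V ≈ 6.49 V

ΣR = 16.5 + 27.7 + 11.7 = 55.90 Ω.
By the voltage-divider rule, V = 13.1 × 27.70/55.90 = 6.491 V.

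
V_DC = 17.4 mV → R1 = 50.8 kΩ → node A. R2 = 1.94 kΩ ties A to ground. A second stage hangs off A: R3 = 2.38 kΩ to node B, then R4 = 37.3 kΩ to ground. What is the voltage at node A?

V_A ≈ 0.611 mV

The second stage (R3 + R4 = 39.68 kΩ) loads node A in parallel with R2.
R2 ‖ (R3+R4) = 1.850 kΩ.
First divider: V_A = V_DC · 1.850/(50.8 + 1.850) = 0.6113 mV.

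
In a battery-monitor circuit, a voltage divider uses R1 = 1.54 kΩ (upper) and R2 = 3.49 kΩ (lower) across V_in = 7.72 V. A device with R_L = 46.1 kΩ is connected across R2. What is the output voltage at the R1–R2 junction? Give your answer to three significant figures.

First combine the lower leg with the load: R2 ‖ R_L = 3.244 kΩ.
Voltage divider with the loaded lower leg: V_out = 7.72 × 3.244/(1.54 + 3.244) = 7.72 × 0.6781 = 5.235 V.

V_out ≈ 5.24 V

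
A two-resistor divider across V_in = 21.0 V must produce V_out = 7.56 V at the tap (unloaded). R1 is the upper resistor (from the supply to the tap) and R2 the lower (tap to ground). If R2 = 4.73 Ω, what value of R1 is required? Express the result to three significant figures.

R1 ≈ 8.41 Ω

V_out/V_in = R2/(R1+R2) = 0.3600.
R1 = R2·(1/k − 1) = 4.73 × 1.778 = 8.409 Ω.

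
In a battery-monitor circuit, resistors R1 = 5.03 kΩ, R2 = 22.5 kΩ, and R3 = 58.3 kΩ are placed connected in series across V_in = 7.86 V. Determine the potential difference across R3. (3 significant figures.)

ΣR = 5.03 + 22.5 + 58.3 = 85.83 kΩ.
Voltage divider: V = V_in · (58.30 / 85.83) = 7.86 × 0.6792 = 5.339 V.

V ≈ 5.34 V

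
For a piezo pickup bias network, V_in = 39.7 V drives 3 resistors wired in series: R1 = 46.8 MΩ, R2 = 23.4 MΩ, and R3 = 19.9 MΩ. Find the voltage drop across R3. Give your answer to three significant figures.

ΣR = 46.8 + 23.4 + 19.9 = 90.10 MΩ.
Voltage divider: V = V_in · (19.90 / 90.10) = 39.7 × 0.2209 = 8.768 V.

V ≈ 8.77 V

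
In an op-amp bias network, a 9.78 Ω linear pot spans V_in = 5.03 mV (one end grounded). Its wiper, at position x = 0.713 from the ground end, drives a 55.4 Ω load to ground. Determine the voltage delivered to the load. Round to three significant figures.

V_out ≈ 3.46 mV

Lower segment x·R_p = 6.973 Ω; upper segment (1−x)·R_p = 2.807 Ω.
R_L loads the lower segment: effective lower R = 6.194 Ω.
Loaded-divider output: V_out = 5.03 × 0.6881 = 3.461 mV.
(Unloaded: V_out = x·V_in = 3.59 mV.)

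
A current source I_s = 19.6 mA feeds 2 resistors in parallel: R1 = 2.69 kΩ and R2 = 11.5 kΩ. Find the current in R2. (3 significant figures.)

Two-branch current divider: I_k = I_s · R_other/(R_1 + R_2).
So I = 19.6 × 2.69/14.19 = 3.716 mA.

I ≈ 3.72 mA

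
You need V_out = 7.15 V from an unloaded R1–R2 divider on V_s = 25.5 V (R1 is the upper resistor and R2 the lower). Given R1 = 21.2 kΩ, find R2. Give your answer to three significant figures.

R2 ≈ 8.26 kΩ

The divider ratio is R2/(R1+R2) = 7.15/25.5 = 0.2804.
So R2 = R1 · V_out/(V_s − V_out) = 21.2 × 7.15/(25.5 − 7.15) = 21.2 × 0.3896 = 8.260 kΩ.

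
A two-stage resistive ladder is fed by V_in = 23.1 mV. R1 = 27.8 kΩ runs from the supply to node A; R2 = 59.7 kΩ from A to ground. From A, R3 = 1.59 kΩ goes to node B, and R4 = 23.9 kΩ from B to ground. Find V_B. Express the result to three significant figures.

Looking into the second stage from A: R3 + R4 = 25.49 kΩ appears in parallel with R2.
Effective lower resistance at A: R2 ‖ 25.49 = 17.86 kΩ.
So V_A = 23.1 × 0.3912 = 9.037 mV.
Then the unloaded second divider: V_B = V_A × R4/(R3+R4) = 9.037 × 0.9376 = 8.473 mV.

V_B ≈ 8.47 mV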